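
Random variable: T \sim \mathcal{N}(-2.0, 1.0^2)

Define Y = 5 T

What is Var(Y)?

For Y = aT + b: Var(Y) = a² * Var(T)
Var(T) = 1.0^2 = 1
Var(Y) = 5² * 1 = 25 * 1 = 25

25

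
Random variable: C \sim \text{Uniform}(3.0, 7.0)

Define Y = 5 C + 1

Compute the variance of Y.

For Y = aC + b: Var(Y) = a² * Var(C)
Var(C) = (7 - 3)^2/12 = 1.3333333
Var(Y) = 5² * 1.3333333 = 25 * 1.3333333 = 33.333333

33.333333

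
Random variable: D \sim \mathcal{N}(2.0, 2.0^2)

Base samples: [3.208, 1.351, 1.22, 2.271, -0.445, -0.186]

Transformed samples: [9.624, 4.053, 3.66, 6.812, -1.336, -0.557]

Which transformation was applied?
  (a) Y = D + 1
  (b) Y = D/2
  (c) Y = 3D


Checking option (c) Y = 3D:
  D = 3.208 -> Y = 9.624 ✓
  D = 1.351 -> Y = 4.053 ✓
  D = 1.22 -> Y = 3.66 ✓
All samples match this transformation.

(c) 3D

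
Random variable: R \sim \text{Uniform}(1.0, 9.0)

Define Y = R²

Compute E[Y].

Using E[X²] = Var(X) + (E[X])²:
E[R] = 5
Var(R) = (9 - 1)^2/12 = 5.3333333
E[R²] = 5.3333333 + 5² = 5.3333333 + 25 = 30.333333

30.333333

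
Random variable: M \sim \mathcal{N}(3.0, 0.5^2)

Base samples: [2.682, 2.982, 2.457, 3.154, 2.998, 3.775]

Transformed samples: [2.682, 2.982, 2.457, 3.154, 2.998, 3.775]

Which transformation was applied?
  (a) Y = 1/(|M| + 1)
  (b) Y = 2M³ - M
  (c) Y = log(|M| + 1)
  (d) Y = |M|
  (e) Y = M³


Checking option (d) Y = |M|:
  M = 2.682 -> Y = 2.682 ✓
  M = 2.982 -> Y = 2.982 ✓
  M = 2.457 -> Y = 2.457 ✓
All samples match this transformation.

(d) |M|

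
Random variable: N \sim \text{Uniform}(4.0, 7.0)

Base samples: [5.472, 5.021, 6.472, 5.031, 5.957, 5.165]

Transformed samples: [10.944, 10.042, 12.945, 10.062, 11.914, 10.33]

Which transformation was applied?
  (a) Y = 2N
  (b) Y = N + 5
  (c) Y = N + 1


Checking option (a) Y = 2N:
  N = 5.472 -> Y = 10.944 ✓
  N = 5.021 -> Y = 10.042 ✓
  N = 6.472 -> Y = 12.945 ✓
All samples match this transformation.

(a) 2N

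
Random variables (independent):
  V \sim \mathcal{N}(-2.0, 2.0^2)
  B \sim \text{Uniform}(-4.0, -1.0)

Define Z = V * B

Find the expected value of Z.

For independent RVs: E[XY] = E[X]*E[Y]
E[V] = -2
E[B] = -2.5
E[Z] = -2 * (-2.5) = 5

5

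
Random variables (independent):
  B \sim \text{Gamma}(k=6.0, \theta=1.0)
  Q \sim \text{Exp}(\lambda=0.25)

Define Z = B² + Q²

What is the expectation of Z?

E[Z] = E[B²] + E[Q²]
E[B²] = Var(B) + E[B]² = 6 + 36 = 42
E[Q²] = Var(Q) + E[Q]² = 16 + 16 = 32
E[Z] = 42 + 32 = 74

74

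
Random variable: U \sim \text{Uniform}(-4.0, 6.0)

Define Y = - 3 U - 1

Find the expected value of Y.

For Y = -3U - 1:
E[Y] = -3 * E[U] - 1
E[U] = (-4 + 6)/2 = 1
E[Y] = -3 * 1 - 1 = -4

-4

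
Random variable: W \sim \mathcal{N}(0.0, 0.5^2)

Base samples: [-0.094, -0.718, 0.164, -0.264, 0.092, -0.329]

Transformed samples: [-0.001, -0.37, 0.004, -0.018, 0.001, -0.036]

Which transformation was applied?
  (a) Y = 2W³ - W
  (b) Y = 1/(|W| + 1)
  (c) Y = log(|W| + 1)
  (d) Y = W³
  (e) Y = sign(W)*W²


Checking option (d) Y = W³:
  W = -0.094 -> Y = -0.001 ✓
  W = -0.718 -> Y = -0.37 ✓
  W = 0.164 -> Y = 0.004 ✓
All samples match this transformation.

(d) W³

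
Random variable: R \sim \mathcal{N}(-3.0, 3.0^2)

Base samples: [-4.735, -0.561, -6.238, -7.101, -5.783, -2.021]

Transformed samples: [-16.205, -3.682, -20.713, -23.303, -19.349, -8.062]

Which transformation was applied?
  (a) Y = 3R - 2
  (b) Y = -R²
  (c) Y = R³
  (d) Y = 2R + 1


Checking option (a) Y = 3R - 2:
  R = -4.735 -> Y = -16.205 ✓
  R = -0.561 -> Y = -3.682 ✓
  R = -6.238 -> Y = -20.713 ✓
All samples match this transformation.

(a) 3R - 2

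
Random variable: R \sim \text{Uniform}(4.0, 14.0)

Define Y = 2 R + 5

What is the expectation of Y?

For Y = 2R + 5:
E[Y] = 2 * E[R] + 5
E[R] = (4 + 14)/2 = 9
E[Y] = 2 * 9 + 5 = 23

23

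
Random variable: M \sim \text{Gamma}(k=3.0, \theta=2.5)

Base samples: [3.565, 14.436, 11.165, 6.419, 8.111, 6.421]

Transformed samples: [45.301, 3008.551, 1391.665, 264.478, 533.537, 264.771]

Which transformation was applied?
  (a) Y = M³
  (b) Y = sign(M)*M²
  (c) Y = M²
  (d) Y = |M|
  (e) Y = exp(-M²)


Checking option (a) Y = M³:
  M = 3.565 -> Y = 45.301 ✓
  M = 14.436 -> Y = 3008.551 ✓
  M = 11.165 -> Y = 1391.665 ✓
All samples match this transformation.

(a) M³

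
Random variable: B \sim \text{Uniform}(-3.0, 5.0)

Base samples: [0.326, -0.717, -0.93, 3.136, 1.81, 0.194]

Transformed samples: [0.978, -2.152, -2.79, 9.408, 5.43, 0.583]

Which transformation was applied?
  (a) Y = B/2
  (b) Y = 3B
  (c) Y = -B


Checking option (b) Y = 3B:
  B = 0.326 -> Y = 0.978 ✓
  B = -0.717 -> Y = -2.152 ✓
  B = -0.93 -> Y = -2.79 ✓
All samples match this transformation.

(b) 3B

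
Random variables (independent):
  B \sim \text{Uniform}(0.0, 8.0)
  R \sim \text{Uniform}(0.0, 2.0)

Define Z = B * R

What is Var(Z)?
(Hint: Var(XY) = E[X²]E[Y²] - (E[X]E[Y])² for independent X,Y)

Var(XY) = E[X²]E[Y²] - (E[X]E[Y])²
E[B] = 4, Var(B) = 5.3333333
E[R] = 1, Var(R) = 0.33333333
E[B²] = 5.3333333 + 4² = 21.333333
E[R²] = 0.33333333 + 1² = 1.3333333
Var(Z) = 21.333333*1.3333333 - (4*1)²
= 28.444444 - 16 = 12.444444

12.444444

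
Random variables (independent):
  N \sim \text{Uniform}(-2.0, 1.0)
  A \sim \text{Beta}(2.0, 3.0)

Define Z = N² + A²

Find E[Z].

E[Z] = E[N²] + E[A²]
E[N²] = Var(N) + E[N]² = 0.75 + 0.25 = 1
E[A²] = Var(A) + E[A]² = 0.04 + 0.16 = 0.2
E[Z] = 1 + 0.2 = 1.2

1.2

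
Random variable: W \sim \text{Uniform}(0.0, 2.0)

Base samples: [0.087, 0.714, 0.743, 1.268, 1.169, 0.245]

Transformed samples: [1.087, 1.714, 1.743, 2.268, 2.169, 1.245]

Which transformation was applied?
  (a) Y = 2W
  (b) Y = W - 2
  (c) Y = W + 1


Checking option (c) Y = W + 1:
  W = 0.087 -> Y = 1.087 ✓
  W = 0.714 -> Y = 1.714 ✓
  W = 0.743 -> Y = 1.743 ✓
All samples match this transformation.

(c) W + 1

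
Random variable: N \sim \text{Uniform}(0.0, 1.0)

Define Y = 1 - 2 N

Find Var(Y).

For Y = aN + b: Var(Y) = a² * Var(N)
Var(N) = (1 - 0)^2/12 = 0.083333333
Var(Y) = (-2)² * 0.083333333 = 4 * 0.083333333 = 0.33333333

0.33333333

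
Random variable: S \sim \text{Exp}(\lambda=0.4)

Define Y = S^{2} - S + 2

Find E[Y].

E[Y] = 1*E[S²] - 1*E[S] + 2
E[S] = 2.5
E[S²] = Var(S) + (E[S])² = 6.25 + 6.25 = 12.5
E[Y] = 1*12.5 - 1*2.5 + 2 = 12

12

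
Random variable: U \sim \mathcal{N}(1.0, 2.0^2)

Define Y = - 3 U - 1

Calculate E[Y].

For Y = -3U - 1:
E[Y] = -3 * E[U] - 1
E[U] = 1.0 = 1
E[Y] = -3 * 1 - 1 = -4

-4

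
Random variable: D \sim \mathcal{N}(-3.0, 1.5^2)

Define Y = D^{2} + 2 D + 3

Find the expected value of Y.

E[Y] = 1*E[D²] + 2*E[D] + 3
E[D] = -3
E[D²] = Var(D) + (E[D])² = 2.25 + 9 = 11.25
E[Y] = 1*11.25 + 2*(-3) + 3 = 8.25

8.25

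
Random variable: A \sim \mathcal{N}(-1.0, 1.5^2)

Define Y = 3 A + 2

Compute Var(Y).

For Y = aA + b: Var(Y) = a² * Var(A)
Var(A) = 1.5^2 = 2.25
Var(Y) = 3² * 2.25 = 9 * 2.25 = 20.25

20.25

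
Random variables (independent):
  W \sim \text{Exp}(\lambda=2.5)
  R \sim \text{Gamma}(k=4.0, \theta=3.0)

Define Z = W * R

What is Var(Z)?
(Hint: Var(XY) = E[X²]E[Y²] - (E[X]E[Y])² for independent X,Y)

Var(XY) = E[X²]E[Y²] - (E[X]E[Y])²
E[W] = 0.4, Var(W) = 0.16
E[R] = 12, Var(R) = 36
E[W²] = 0.16 + 0.4² = 0.32
E[R²] = 36 + 12² = 180
Var(Z) = 0.32*180 - (0.4*12)²
= 57.6 - 23.04 = 34.56

34.56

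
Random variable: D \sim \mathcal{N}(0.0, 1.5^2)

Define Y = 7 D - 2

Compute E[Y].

For Y = 7D - 2:
E[Y] = 7 * E[D] - 2
E[D] = 0.0 = 0
E[Y] = 7 * 0 - 2 = -2

-2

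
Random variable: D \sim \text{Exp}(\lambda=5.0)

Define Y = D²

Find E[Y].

E[D²] = Var(D) + (E[D])² = 0.04 + 0.04 = 0.08

0.08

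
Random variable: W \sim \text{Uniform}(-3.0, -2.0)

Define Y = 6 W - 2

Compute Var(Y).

For Y = aW + b: Var(Y) = a² * Var(W)
Var(W) = (-2 + 3)^2/12 = 0.083333333
Var(Y) = 6² * 0.083333333 = 36 * 0.083333333 = 3

3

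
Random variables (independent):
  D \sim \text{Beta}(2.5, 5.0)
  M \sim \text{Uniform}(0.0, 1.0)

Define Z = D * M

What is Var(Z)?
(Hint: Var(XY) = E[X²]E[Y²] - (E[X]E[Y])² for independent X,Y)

Var(XY) = E[X²]E[Y²] - (E[X]E[Y])²
E[D] = 0.33333333, Var(D) = 0.026143791
E[M] = 0.5, Var(M) = 0.083333333
E[D²] = 0.026143791 + 0.33333333² = 0.1372549
E[M²] = 0.083333333 + 0.5² = 0.33333333
Var(Z) = 0.1372549*0.33333333 - (0.33333333*0.5)²
= 0.045751634 - 0.027777778 = 0.017973856

0.017973856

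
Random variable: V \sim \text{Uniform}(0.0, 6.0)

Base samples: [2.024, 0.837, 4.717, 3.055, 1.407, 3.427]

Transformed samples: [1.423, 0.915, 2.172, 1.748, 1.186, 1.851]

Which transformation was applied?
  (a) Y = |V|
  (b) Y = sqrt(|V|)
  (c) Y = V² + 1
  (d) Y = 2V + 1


Checking option (b) Y = sqrt(|V|):
  V = 2.024 -> Y = 1.423 ✓
  V = 0.837 -> Y = 0.915 ✓
  V = 4.717 -> Y = 2.172 ✓
All samples match this transformation.

(b) sqrt(|V|)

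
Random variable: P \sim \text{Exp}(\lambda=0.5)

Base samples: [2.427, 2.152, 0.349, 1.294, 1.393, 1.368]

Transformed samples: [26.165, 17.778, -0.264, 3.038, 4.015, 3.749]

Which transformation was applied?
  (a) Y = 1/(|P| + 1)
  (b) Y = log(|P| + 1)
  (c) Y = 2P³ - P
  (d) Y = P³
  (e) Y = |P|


Checking option (c) Y = 2P³ - P:
  P = 2.427 -> Y = 26.165 ✓
  P = 2.152 -> Y = 17.778 ✓
  P = 0.349 -> Y = -0.264 ✓
All samples match this transformation.

(c) 2P³ - P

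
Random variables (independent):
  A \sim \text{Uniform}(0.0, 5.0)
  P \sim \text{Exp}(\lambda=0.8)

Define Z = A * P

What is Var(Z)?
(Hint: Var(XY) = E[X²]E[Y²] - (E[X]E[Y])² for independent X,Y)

Var(XY) = E[X²]E[Y²] - (E[X]E[Y])²
E[A] = 2.5, Var(A) = 2.0833333
E[P] = 1.25, Var(P) = 1.5625
E[A²] = 2.0833333 + 2.5² = 8.3333333
E[P²] = 1.5625 + 1.25² = 3.125
Var(Z) = 8.3333333*3.125 - (2.5*1.25)²
= 26.041667 - 9.765625 = 16.276042

16.276042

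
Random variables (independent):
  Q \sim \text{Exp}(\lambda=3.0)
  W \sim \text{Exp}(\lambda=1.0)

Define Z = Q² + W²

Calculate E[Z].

E[Z] = E[Q²] + E[W²]
E[Q²] = Var(Q) + E[Q]² = 0.11111111 + 0.11111111 = 0.22222222
E[W²] = Var(W) + E[W]² = 1 + 1 = 2
E[Z] = 0.22222222 + 2 = 2.2222222

2.2222222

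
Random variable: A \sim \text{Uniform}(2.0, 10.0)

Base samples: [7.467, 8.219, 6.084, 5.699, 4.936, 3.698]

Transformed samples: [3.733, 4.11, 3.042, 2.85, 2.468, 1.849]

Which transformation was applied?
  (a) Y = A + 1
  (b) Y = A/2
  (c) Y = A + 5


Checking option (b) Y = A/2:
  A = 7.467 -> Y = 3.733 ✓
  A = 8.219 -> Y = 4.11 ✓
  A = 6.084 -> Y = 3.042 ✓
All samples match this transformation.

(b) A/2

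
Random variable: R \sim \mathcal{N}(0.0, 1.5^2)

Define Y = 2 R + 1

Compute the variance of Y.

For Y = aR + b: Var(Y) = a² * Var(R)
Var(R) = 1.5^2 = 2.25
Var(Y) = 2² * 2.25 = 4 * 2.25 = 9

9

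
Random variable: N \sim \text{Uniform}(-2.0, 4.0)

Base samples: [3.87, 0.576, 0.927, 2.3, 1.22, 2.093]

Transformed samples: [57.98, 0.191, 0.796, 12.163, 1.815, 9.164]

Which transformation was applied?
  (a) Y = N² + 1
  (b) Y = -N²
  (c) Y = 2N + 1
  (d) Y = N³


Checking option (d) Y = N³:
  N = 3.87 -> Y = 57.98 ✓
  N = 0.576 -> Y = 0.191 ✓
  N = 0.927 -> Y = 0.796 ✓
All samples match this transformation.

(d) N³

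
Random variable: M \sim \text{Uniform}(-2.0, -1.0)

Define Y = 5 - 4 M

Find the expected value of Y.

For Y = -4M + 5:
E[Y] = -4 * E[M] + 5
E[M] = (-2 - 1)/2 = -1.5
E[Y] = -4 * (-1.5) + 5 = 11

11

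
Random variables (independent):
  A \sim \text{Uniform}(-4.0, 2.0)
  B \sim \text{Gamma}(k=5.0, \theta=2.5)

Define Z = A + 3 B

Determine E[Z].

E[Z] = 1*E[A] + 3*E[B]
E[A] = -1
E[B] = 12.5
E[Z] = 1*(-1) + 3*12.5 = 36.5

36.5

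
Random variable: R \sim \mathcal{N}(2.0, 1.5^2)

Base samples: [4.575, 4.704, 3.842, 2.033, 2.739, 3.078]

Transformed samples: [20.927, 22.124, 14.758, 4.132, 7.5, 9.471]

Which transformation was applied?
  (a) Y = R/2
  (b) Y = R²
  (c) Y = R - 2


Checking option (b) Y = R²:
  R = 4.575 -> Y = 20.927 ✓
  R = 4.704 -> Y = 22.124 ✓
  R = 3.842 -> Y = 14.758 ✓
All samples match this transformation.

(b) R²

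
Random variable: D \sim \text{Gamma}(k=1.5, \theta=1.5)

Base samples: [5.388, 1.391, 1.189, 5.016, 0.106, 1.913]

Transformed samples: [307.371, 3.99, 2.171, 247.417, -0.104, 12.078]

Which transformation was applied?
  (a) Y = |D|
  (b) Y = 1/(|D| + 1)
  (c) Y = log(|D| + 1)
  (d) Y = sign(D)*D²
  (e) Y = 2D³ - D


Checking option (e) Y = 2D³ - D:
  D = 5.388 -> Y = 307.371 ✓
  D = 1.391 -> Y = 3.99 ✓
  D = 1.189 -> Y = 2.171 ✓
All samples match this transformation.

(e) 2D³ - D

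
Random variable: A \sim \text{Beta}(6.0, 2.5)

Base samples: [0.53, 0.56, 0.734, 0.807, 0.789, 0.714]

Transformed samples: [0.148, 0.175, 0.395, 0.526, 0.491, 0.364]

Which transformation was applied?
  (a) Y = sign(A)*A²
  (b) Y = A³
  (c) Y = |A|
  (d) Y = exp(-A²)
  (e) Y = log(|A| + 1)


Checking option (b) Y = A³:
  A = 0.53 -> Y = 0.148 ✓
  A = 0.56 -> Y = 0.175 ✓
  A = 0.734 -> Y = 0.395 ✓
All samples match this transformation.

(b) A³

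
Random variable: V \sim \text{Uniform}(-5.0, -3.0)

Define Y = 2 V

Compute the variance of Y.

For Y = aV + b: Var(Y) = a² * Var(V)
Var(V) = (-3 + 5)^2/12 = 0.33333333
Var(Y) = 2² * 0.33333333 = 4 * 0.33333333 = 1.3333333

1.3333333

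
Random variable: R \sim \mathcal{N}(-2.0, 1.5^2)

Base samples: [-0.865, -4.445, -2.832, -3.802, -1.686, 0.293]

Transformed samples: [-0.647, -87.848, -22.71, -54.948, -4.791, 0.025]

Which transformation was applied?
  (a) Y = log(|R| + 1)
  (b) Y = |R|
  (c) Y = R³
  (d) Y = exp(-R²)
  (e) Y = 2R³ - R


Checking option (c) Y = R³:
  R = -0.865 -> Y = -0.647 ✓
  R = -4.445 -> Y = -87.848 ✓
  R = -2.832 -> Y = -22.71 ✓
All samples match this transformation.

(c) R³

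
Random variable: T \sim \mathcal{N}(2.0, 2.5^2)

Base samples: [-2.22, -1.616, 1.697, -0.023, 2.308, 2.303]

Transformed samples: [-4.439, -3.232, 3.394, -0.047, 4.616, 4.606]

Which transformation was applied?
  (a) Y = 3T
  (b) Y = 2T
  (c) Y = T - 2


Checking option (b) Y = 2T:
  T = -2.22 -> Y = -4.439 ✓
  T = -1.616 -> Y = -3.232 ✓
  T = 1.697 -> Y = 3.394 ✓
All samples match this transformation.

(b) 2T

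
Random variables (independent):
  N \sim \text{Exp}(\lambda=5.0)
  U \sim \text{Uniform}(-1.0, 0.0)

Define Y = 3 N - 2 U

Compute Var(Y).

For independent RVs: Var(aX + bY) = a²Var(X) + b²Var(Y)
Var(N) = 0.04
Var(U) = 0.083333333
Var(Y) = 3²*0.04 + (-2)²*0.083333333
= 9*0.04 + 4*0.083333333 = 0.69333333

0.69333333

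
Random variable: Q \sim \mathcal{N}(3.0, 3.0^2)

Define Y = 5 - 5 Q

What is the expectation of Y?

For Y = -5Q + 5:
E[Y] = -5 * E[Q] + 5
E[Q] = 3.0 = 3
E[Y] = -5 * 3 + 5 = -10

-10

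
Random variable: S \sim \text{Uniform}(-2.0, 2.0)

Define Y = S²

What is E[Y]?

E[S²] = Var(S) + (E[S])² = 1.3333333 + 0 = 1.3333333

1.3333333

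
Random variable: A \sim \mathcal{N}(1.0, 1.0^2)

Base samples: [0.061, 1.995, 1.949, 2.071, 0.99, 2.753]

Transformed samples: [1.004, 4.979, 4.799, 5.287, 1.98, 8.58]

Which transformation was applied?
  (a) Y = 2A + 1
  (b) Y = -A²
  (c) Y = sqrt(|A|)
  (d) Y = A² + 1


Checking option (d) Y = A² + 1:
  A = 0.061 -> Y = 1.004 ✓
  A = 1.995 -> Y = 4.979 ✓
  A = 1.949 -> Y = 4.799 ✓
All samples match this transformation.

(d) A² + 1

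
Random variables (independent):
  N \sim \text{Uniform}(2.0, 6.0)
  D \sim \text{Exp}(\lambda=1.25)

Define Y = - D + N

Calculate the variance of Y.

For independent RVs: Var(aX + bY) = a²Var(X) + b²Var(Y)
Var(N) = 1.3333333
Var(D) = 0.64
Var(Y) = 1²*1.3333333 + (-1)²*0.64
= 1*1.3333333 + 1*0.64 = 1.9733333

1.9733333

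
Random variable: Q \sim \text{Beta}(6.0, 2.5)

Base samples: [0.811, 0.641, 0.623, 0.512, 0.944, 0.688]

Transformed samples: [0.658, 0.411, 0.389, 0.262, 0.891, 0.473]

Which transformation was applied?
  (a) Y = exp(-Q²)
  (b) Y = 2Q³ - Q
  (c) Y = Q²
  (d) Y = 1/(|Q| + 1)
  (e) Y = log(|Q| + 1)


Checking option (c) Y = Q²:
  Q = 0.811 -> Y = 0.658 ✓
  Q = 0.641 -> Y = 0.411 ✓
  Q = 0.623 -> Y = 0.389 ✓
All samples match this transformation.

(c) Q²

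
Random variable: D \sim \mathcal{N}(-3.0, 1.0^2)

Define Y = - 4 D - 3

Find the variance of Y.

For Y = aD + b: Var(Y) = a² * Var(D)
Var(D) = 1.0^2 = 1
Var(Y) = (-4)² * 1 = 16 * 1 = 16

16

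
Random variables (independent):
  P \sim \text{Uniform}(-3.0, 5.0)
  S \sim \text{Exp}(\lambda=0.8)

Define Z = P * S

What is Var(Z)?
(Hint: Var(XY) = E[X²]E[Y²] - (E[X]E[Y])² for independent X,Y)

Var(XY) = E[X²]E[Y²] - (E[X]E[Y])²
E[P] = 1, Var(P) = 5.3333333
E[S] = 1.25, Var(S) = 1.5625
E[P²] = 5.3333333 + 1² = 6.3333333
E[S²] = 1.5625 + 1.25² = 3.125
Var(Z) = 6.3333333*3.125 - (1*1.25)²
= 19.791667 - 1.5625 = 18.229167

18.229167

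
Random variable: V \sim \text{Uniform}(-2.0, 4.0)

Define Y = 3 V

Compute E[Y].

For Y = 3V:
E[Y] = 3 * E[V]
E[V] = (-2 + 4)/2 = 1
E[Y] = 3 * 1 = 3

3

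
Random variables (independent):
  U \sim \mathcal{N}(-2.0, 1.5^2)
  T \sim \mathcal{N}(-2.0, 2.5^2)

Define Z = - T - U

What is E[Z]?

E[Z] = -1*E[U] - 1*E[T]
E[U] = -2
E[T] = -2
E[Z] = -1*(-2) - 1*(-2) = 4

4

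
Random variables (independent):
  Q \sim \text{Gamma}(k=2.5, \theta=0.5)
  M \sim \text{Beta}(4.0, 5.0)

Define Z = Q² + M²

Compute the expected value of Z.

E[Z] = E[Q²] + E[M²]
E[Q²] = Var(Q) + E[Q]² = 0.625 + 1.5625 = 2.1875
E[M²] = Var(M) + E[M]² = 0.024691358 + 0.19753086 = 0.22222222
E[Z] = 2.1875 + 0.22222222 = 2.4097222

2.4097222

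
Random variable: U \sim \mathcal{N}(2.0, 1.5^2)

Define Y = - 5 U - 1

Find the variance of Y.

For Y = aU + b: Var(Y) = a² * Var(U)
Var(U) = 1.5^2 = 2.25
Var(Y) = (-5)² * 2.25 = 25 * 2.25 = 56.25

56.25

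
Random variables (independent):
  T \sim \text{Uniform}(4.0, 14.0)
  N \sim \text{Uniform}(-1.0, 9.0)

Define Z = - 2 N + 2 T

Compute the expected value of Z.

E[Z] = 2*E[T] - 2*E[N]
E[T] = 9
E[N] = 4
E[Z] = 2*9 - 2*4 = 10

10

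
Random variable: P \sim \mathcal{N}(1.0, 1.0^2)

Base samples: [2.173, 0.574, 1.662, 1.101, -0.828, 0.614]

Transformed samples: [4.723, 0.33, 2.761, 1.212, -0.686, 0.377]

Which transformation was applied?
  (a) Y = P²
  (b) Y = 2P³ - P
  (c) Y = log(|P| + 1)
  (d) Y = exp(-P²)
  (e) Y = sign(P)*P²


Checking option (e) Y = sign(P)*P²:
  P = 2.173 -> Y = 4.723 ✓
  P = 0.574 -> Y = 0.33 ✓
  P = 1.662 -> Y = 2.761 ✓
All samples match this transformation.

(e) sign(P)*P²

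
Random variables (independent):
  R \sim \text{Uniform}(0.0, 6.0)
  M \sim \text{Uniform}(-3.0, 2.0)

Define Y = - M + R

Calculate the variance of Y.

For independent RVs: Var(aX + bY) = a²Var(X) + b²Var(Y)
Var(R) = 3
Var(M) = 2.0833333
Var(Y) = 1²*3 + (-1)²*2.0833333
= 1*3 + 1*2.0833333 = 5.0833333

5.0833333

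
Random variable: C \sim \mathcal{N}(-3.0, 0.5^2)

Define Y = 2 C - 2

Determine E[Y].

For Y = 2C - 2:
E[Y] = 2 * E[C] - 2
E[C] = -3.0 = -3
E[Y] = 2 * (-3) - 2 = -8

-8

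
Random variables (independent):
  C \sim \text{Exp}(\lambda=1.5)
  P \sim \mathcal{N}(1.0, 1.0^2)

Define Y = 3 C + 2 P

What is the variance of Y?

For independent RVs: Var(aX + bY) = a²Var(X) + b²Var(Y)
Var(C) = 0.44444444
Var(P) = 1
Var(Y) = 3²*0.44444444 + 2²*1
= 9*0.44444444 + 4*1 = 8

8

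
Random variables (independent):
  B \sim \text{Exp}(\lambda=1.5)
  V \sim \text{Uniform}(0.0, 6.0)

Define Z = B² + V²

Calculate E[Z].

E[Z] = E[B²] + E[V²]
E[B²] = Var(B) + E[B]² = 0.44444444 + 0.44444444 = 0.88888889
E[V²] = Var(V) + E[V]² = 3 + 9 = 12
E[Z] = 0.88888889 + 12 = 12.888889

12.888889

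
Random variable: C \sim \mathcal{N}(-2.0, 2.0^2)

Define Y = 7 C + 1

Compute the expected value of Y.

For Y = 7C + 1:
E[Y] = 7 * E[C] + 1
E[C] = -2.0 = -2
E[Y] = 7 * (-2) + 1 = -13

-13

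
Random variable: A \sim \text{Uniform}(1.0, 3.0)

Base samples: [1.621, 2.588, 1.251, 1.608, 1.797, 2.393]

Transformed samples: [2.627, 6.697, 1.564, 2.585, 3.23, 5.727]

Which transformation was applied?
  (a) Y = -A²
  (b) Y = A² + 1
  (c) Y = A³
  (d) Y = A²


Checking option (d) Y = A²:
  A = 1.621 -> Y = 2.627 ✓
  A = 2.588 -> Y = 6.697 ✓
  A = 1.251 -> Y = 1.564 ✓
All samples match this transformation.

(d) A²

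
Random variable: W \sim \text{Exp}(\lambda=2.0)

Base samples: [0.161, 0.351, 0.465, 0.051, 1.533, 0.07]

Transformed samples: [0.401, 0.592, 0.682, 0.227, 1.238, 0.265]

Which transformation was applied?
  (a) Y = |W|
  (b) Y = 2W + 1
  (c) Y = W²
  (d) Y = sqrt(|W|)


Checking option (d) Y = sqrt(|W|):
  W = 0.161 -> Y = 0.401 ✓
  W = 0.351 -> Y = 0.592 ✓
  W = 0.465 -> Y = 0.682 ✓
All samples match this transformation.

(d) sqrt(|W|)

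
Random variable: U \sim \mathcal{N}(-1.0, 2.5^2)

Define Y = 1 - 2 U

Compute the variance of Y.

For Y = aU + b: Var(Y) = a² * Var(U)
Var(U) = 2.5^2 = 6.25
Var(Y) = (-2)² * 6.25 = 4 * 6.25 = 25

25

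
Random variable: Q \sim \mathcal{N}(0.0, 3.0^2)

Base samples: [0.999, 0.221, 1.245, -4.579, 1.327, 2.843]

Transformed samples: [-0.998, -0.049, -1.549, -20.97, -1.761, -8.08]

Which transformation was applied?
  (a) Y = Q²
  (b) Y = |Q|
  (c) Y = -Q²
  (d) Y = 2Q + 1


Checking option (c) Y = -Q²:
  Q = 0.999 -> Y = -0.998 ✓
  Q = 0.221 -> Y = -0.049 ✓
  Q = 1.245 -> Y = -1.549 ✓
All samples match this transformation.

(c) -Q²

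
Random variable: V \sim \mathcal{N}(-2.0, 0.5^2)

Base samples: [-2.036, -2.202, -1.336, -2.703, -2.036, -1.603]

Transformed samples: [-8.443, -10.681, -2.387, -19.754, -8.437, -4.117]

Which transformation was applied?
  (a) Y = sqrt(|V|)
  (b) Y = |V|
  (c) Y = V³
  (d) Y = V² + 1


Checking option (c) Y = V³:
  V = -2.036 -> Y = -8.443 ✓
  V = -2.202 -> Y = -10.681 ✓
  V = -1.336 -> Y = -2.387 ✓
All samples match this transformation.

(c) V³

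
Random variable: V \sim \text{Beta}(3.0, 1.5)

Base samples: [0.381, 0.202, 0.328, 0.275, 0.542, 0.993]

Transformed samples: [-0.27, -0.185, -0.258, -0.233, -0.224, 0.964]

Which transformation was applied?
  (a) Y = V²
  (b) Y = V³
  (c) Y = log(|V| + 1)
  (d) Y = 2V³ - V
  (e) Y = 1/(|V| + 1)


Checking option (d) Y = 2V³ - V:
  V = 0.381 -> Y = -0.27 ✓
  V = 0.202 -> Y = -0.185 ✓
  V = 0.328 -> Y = -0.258 ✓
All samples match this transformation.

(d) 2V³ - V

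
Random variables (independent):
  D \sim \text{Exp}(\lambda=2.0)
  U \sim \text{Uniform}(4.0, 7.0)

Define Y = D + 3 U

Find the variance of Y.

For independent RVs: Var(aX + bY) = a²Var(X) + b²Var(Y)
Var(D) = 0.25
Var(U) = 0.75
Var(Y) = 1²*0.25 + 3²*0.75
= 1*0.25 + 9*0.75 = 7

7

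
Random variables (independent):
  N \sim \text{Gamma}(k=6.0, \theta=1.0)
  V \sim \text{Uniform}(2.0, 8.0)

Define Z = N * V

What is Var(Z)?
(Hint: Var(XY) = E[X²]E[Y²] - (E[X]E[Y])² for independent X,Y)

Var(XY) = E[X²]E[Y²] - (E[X]E[Y])²
E[N] = 6, Var(N) = 6
E[V] = 5, Var(V) = 3
E[N²] = 6 + 6² = 42
E[V²] = 3 + 5² = 28
Var(Z) = 42*28 - (6*5)²
= 1176 - 900 = 276

276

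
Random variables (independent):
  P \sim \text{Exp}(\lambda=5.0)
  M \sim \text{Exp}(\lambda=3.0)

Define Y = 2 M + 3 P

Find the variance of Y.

For independent RVs: Var(aX + bY) = a²Var(X) + b²Var(Y)
Var(P) = 0.04
Var(M) = 0.11111111
Var(Y) = 3²*0.04 + 2²*0.11111111
= 9*0.04 + 4*0.11111111 = 0.80444444

0.80444444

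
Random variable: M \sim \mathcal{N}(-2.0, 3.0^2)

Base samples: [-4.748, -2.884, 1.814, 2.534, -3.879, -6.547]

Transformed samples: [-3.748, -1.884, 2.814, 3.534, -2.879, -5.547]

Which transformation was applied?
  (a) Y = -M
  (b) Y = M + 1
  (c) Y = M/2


Checking option (b) Y = M + 1:
  M = -4.748 -> Y = -3.748 ✓
  M = -2.884 -> Y = -1.884 ✓
  M = 1.814 -> Y = 2.814 ✓
All samples match this transformation.

(b) M + 1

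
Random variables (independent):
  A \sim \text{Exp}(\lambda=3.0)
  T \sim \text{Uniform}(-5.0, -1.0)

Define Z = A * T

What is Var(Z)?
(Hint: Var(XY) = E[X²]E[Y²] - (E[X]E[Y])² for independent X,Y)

Var(XY) = E[X²]E[Y²] - (E[X]E[Y])²
E[A] = 0.33333333, Var(A) = 0.11111111
E[T] = -3, Var(T) = 1.3333333
E[A²] = 0.11111111 + 0.33333333² = 0.22222222
E[T²] = 1.3333333 + (-3)² = 10.333333
Var(Z) = 0.22222222*10.333333 - (0.33333333*(-3))²
= 2.2962963 - 1 = 1.2962963

1.2962963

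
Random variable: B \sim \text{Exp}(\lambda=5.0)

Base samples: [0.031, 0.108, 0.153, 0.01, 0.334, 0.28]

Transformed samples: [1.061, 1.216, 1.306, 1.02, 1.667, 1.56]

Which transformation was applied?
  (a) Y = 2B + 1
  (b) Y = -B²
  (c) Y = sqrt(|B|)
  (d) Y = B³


Checking option (a) Y = 2B + 1:
  B = 0.031 -> Y = 1.061 ✓
  B = 0.108 -> Y = 1.216 ✓
  B = 0.153 -> Y = 1.306 ✓
All samples match this transformation.

(a) 2B + 1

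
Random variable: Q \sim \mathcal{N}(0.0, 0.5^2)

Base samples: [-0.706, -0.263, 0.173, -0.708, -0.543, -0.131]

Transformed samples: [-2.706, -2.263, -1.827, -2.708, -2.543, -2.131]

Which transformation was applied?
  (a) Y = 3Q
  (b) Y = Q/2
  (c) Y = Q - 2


Checking option (c) Y = Q - 2:
  Q = -0.706 -> Y = -2.706 ✓
  Q = -0.263 -> Y = -2.263 ✓
  Q = 0.173 -> Y = -1.827 ✓
All samples match this transformation.

(c) Q - 2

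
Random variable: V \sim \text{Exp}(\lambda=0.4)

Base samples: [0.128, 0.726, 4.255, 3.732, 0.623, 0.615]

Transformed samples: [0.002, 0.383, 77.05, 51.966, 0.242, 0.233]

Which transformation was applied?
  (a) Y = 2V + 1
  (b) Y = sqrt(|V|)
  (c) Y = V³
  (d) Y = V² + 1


Checking option (c) Y = V³:
  V = 0.128 -> Y = 0.002 ✓
  V = 0.726 -> Y = 0.383 ✓
  V = 4.255 -> Y = 77.05 ✓
All samples match this transformation.

(c) V³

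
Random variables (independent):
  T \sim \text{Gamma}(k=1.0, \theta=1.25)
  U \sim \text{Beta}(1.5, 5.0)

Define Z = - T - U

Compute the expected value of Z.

E[Z] = -1*E[T] - 1*E[U]
E[T] = 1.25
E[U] = 0.23076923
E[Z] = -1*1.25 - 1*0.23076923 = -1.4807692

-1.4807692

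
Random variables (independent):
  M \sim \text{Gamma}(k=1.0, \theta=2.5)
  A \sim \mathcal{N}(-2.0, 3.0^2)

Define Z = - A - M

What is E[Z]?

E[Z] = -1*E[M] - 1*E[A]
E[M] = 2.5
E[A] = -2
E[Z] = -1*2.5 - 1*(-2) = -0.5

-0.5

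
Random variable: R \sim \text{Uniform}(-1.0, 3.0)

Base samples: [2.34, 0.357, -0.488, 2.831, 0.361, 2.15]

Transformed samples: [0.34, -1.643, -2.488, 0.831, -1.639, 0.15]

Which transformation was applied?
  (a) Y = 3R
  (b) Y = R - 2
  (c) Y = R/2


Checking option (b) Y = R - 2:
  R = 2.34 -> Y = 0.34 ✓
  R = 0.357 -> Y = -1.643 ✓
  R = -0.488 -> Y = -2.488 ✓
All samples match this transformation.

(b) R - 2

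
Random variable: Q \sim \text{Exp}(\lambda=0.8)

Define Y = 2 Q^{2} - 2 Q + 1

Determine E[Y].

E[Y] = 2*E[Q²] - 2*E[Q] + 1
E[Q] = 1.25
E[Q²] = Var(Q) + (E[Q])² = 1.5625 + 1.5625 = 3.125
E[Y] = 2*3.125 - 2*1.25 + 1 = 4.75

4.75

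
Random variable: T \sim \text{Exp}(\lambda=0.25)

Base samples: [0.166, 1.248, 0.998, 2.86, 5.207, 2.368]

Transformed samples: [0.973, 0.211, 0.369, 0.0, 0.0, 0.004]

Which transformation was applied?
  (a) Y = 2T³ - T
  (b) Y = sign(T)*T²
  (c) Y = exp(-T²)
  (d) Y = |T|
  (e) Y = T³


Checking option (c) Y = exp(-T²):
  T = 0.166 -> Y = 0.973 ✓
  T = 1.248 -> Y = 0.211 ✓
  T = 0.998 -> Y = 0.369 ✓
All samples match this transformation.

(c) exp(-T²)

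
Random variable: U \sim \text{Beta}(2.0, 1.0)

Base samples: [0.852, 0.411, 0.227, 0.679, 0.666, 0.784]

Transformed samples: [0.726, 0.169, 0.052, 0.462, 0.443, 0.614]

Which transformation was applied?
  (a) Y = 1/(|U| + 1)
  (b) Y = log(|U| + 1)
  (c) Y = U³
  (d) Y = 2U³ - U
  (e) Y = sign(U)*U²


Checking option (e) Y = sign(U)*U²:
  U = 0.852 -> Y = 0.726 ✓
  U = 0.411 -> Y = 0.169 ✓
  U = 0.227 -> Y = 0.052 ✓
All samples match this transformation.

(e) sign(U)*U²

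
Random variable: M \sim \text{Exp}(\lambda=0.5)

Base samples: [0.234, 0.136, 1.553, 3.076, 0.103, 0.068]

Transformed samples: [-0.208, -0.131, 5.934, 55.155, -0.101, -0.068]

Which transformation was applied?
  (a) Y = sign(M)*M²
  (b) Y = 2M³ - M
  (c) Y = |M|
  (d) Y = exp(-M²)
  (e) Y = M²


Checking option (b) Y = 2M³ - M:
  M = 0.234 -> Y = -0.208 ✓
  M = 0.136 -> Y = -0.131 ✓
  M = 1.553 -> Y = 5.934 ✓
All samples match this transformation.

(b) 2M³ - M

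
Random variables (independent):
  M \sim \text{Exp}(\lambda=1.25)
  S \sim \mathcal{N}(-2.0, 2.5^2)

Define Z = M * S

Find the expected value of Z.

For independent RVs: E[XY] = E[X]*E[Y]
E[M] = 0.8
E[S] = -2
E[Z] = 0.8 * (-2) = -1.6

-1.6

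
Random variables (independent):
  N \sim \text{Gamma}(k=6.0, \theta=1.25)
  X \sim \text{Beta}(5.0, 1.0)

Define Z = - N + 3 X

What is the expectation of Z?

E[Z] = -1*E[N] + 3*E[X]
E[N] = 7.5
E[X] = 0.83333333
E[Z] = -1*7.5 + 3*0.83333333 = -5

-5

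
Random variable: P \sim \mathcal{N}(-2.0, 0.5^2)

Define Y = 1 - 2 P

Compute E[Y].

For Y = -2P + 1:
E[Y] = -2 * E[P] + 1
E[P] = -2.0 = -2
E[Y] = -2 * (-2) + 1 = 5

5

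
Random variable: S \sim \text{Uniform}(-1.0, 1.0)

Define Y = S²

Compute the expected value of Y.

Using E[X²] = Var(X) + (E[X])²:
E[S] = 0
Var(S) = (1 + 1)^2/12 = 0.33333333
E[S²] = 0.33333333 + 0² = 0.33333333 + 0 = 0.33333333

0.33333333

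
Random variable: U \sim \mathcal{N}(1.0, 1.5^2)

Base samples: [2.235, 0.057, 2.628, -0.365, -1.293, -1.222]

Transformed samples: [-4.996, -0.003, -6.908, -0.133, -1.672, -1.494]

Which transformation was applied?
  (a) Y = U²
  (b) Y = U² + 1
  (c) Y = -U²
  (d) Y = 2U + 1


Checking option (c) Y = -U²:
  U = 2.235 -> Y = -4.996 ✓
  U = 0.057 -> Y = -0.003 ✓
  U = 2.628 -> Y = -6.908 ✓
All samples match this transformation.

(c) -U²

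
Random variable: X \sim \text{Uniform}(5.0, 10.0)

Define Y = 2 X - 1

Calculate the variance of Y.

For Y = aX + b: Var(Y) = a² * Var(X)
Var(X) = (10 - 5)^2/12 = 2.0833333
Var(Y) = 2² * 2.0833333 = 4 * 2.0833333 = 8.3333333

8.3333333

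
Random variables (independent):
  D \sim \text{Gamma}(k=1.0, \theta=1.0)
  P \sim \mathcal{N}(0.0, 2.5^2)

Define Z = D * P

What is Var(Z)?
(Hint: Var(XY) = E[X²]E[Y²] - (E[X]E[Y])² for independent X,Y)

Var(XY) = E[X²]E[Y²] - (E[X]E[Y])²
E[D] = 1, Var(D) = 1
E[P] = 0, Var(P) = 6.25
E[D²] = 1 + 1² = 2
E[P²] = 6.25 + 0² = 6.25
Var(Z) = 2*6.25 - (1*0)²
= 12.5 - 0 = 12.5

12.5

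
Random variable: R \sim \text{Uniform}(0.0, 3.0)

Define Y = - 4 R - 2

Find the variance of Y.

For Y = aR + b: Var(Y) = a² * Var(R)
Var(R) = (3 - 0)^2/12 = 0.75
Var(Y) = (-4)² * 0.75 = 16 * 0.75 = 12

12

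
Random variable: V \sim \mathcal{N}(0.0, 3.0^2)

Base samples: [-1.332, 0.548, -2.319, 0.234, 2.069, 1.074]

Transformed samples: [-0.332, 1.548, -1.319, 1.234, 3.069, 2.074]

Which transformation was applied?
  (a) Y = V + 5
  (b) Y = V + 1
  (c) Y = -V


Checking option (b) Y = V + 1:
  V = -1.332 -> Y = -0.332 ✓
  V = 0.548 -> Y = 1.548 ✓
  V = -2.319 -> Y = -1.319 ✓
All samples match this transformation.

(b) V + 1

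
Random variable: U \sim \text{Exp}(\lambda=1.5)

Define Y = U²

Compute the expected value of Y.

E[U²] = Var(U) + (E[U])² = 0.44444444 + 0.44444444 = 0.88888889

0.88888889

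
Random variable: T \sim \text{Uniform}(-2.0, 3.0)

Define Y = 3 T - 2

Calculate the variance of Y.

For Y = aT + b: Var(Y) = a² * Var(T)
Var(T) = (3 + 2)^2/12 = 2.0833333
Var(Y) = 3² * 2.0833333 = 9 * 2.0833333 = 18.75

18.75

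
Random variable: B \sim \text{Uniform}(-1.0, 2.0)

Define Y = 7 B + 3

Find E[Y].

For Y = 7B + 3:
E[Y] = 7 * E[B] + 3
E[B] = (-1 + 2)/2 = 0.5
E[Y] = 7 * 0.5 + 3 = 6.5

6.5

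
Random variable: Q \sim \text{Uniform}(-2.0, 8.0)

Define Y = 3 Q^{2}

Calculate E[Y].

E[Y] = 3*E[Q²]
E[Q] = 3
E[Q²] = Var(Q) + (E[Q])² = 8.3333333 + 9 = 17.333333
E[Y] = 3*17.333333 = 52

52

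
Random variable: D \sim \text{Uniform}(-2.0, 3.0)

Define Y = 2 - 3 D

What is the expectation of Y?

For Y = -3D + 2:
E[Y] = -3 * E[D] + 2
E[D] = (-2 + 3)/2 = 0.5
E[Y] = -3 * 0.5 + 2 = 0.5

0.5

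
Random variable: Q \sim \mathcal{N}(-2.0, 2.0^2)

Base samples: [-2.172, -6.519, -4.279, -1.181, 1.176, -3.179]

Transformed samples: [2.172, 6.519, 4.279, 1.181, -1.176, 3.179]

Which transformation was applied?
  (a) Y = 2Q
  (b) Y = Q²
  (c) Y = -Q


Checking option (c) Y = -Q:
  Q = -2.172 -> Y = 2.172 ✓
  Q = -6.519 -> Y = 6.519 ✓
  Q = -4.279 -> Y = 4.279 ✓
All samples match this transformation.

(c) -Q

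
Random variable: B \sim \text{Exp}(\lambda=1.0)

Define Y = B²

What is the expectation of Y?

Using E[X²] = Var(X) + (E[X])²:
E[B] = 1
Var(B) = 1/1.0^2 = 1
E[B²] = 1 + 1² = 1 + 1 = 2

2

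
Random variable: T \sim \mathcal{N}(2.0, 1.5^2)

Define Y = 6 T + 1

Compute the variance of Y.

For Y = aT + b: Var(Y) = a² * Var(T)
Var(T) = 1.5^2 = 2.25
Var(Y) = 6² * 2.25 = 36 * 2.25 = 81

81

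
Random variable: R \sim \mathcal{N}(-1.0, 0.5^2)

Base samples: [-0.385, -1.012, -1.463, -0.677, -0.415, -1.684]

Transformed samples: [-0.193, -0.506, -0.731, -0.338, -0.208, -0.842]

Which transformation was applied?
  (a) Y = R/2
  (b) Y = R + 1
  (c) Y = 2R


Checking option (a) Y = R/2:
  R = -0.385 -> Y = -0.193 ✓
  R = -1.012 -> Y = -0.506 ✓
  R = -1.463 -> Y = -0.731 ✓
All samples match this transformation.

(a) R/2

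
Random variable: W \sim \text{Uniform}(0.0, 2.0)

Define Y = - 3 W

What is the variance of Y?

For Y = aW + b: Var(Y) = a² * Var(W)
Var(W) = (2 - 0)^2/12 = 0.33333333
Var(Y) = (-3)² * 0.33333333 = 9 * 0.33333333 = 3

3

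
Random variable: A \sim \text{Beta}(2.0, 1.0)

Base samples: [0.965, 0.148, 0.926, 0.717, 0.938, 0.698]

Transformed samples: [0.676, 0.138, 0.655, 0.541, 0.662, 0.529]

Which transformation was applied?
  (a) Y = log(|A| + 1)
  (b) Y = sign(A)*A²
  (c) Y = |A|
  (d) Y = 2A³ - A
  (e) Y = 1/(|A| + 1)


Checking option (a) Y = log(|A| + 1):
  A = 0.965 -> Y = 0.676 ✓
  A = 0.148 -> Y = 0.138 ✓
  A = 0.926 -> Y = 0.655 ✓
All samples match this transformation.

(a) log(|A| + 1)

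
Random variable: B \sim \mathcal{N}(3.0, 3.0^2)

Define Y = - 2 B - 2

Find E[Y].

For Y = -2B - 2:
E[Y] = -2 * E[B] - 2
E[B] = 3.0 = 3
E[Y] = -2 * 3 - 2 = -8

-8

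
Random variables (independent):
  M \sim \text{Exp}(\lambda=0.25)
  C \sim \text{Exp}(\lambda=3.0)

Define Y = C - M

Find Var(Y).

For independent RVs: Var(aX + bY) = a²Var(X) + b²Var(Y)
Var(M) = 16
Var(C) = 0.11111111
Var(Y) = (-1)²*16 + 1²*0.11111111
= 1*16 + 1*0.11111111 = 16.111111

16.111111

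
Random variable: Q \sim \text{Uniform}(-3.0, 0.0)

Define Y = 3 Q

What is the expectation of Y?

For Y = 3Q:
E[Y] = 3 * E[Q]
E[Q] = (-3 + 0)/2 = -1.5
E[Y] = 3 * (-1.5) = -4.5

-4.5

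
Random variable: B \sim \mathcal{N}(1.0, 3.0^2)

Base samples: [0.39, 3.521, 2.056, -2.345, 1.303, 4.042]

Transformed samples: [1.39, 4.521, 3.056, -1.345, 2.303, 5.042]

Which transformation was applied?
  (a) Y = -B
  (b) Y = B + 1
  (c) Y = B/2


Checking option (b) Y = B + 1:
  B = 0.39 -> Y = 1.39 ✓
  B = 3.521 -> Y = 4.521 ✓
  B = 2.056 -> Y = 3.056 ✓
All samples match this transformation.

(b) B + 1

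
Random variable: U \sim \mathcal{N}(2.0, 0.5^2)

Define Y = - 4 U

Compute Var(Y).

For Y = aU + b: Var(Y) = a² * Var(U)
Var(U) = 0.5^2 = 0.25
Var(Y) = (-4)² * 0.25 = 16 * 0.25 = 4

4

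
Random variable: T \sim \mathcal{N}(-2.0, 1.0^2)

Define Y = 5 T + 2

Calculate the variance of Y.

For Y = aT + b: Var(Y) = a² * Var(T)
Var(T) = 1.0^2 = 1
Var(Y) = 5² * 1 = 25 * 1 = 25

25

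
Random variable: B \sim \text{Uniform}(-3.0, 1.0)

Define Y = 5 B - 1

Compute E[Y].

For Y = 5B - 1:
E[Y] = 5 * E[B] - 1
E[B] = (-3 + 1)/2 = -1
E[Y] = 5 * (-1) - 1 = -6

-6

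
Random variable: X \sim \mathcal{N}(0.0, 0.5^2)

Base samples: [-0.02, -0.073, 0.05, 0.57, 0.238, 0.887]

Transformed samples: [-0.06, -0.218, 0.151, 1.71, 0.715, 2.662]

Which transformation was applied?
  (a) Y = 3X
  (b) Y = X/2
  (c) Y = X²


Checking option (a) Y = 3X:
  X = -0.02 -> Y = -0.06 ✓
  X = -0.073 -> Y = -0.218 ✓
  X = 0.05 -> Y = 0.151 ✓
All samples match this transformation.

(a) 3X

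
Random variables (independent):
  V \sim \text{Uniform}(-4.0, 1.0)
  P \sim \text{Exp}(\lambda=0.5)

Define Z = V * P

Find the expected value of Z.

For independent RVs: E[XY] = E[X]*E[Y]
E[V] = -1.5
E[P] = 2
E[Z] = -1.5 * 2 = -3

-3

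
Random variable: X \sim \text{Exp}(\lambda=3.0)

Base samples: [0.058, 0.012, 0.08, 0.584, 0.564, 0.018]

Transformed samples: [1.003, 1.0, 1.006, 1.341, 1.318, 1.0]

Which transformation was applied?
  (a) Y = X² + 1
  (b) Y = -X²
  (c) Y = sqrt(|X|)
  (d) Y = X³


Checking option (a) Y = X² + 1:
  X = 0.058 -> Y = 1.003 ✓
  X = 0.012 -> Y = 1.0 ✓
  X = 0.08 -> Y = 1.006 ✓
All samples match this transformation.

(a) X² + 1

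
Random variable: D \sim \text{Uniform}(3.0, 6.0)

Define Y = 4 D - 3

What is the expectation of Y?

For Y = 4D - 3:
E[Y] = 4 * E[D] - 3
E[D] = (3 + 6)/2 = 4.5
E[Y] = 4 * 4.5 - 3 = 15

15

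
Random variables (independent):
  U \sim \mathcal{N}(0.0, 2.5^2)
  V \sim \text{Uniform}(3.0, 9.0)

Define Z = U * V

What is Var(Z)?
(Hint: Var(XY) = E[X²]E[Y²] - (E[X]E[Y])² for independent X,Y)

Var(XY) = E[X²]E[Y²] - (E[X]E[Y])²
E[U] = 0, Var(U) = 6.25
E[V] = 6, Var(V) = 3
E[U²] = 6.25 + 0² = 6.25
E[V²] = 3 + 6² = 39
Var(Z) = 6.25*39 - (0*6)²
= 243.75 - 0 = 243.75

243.75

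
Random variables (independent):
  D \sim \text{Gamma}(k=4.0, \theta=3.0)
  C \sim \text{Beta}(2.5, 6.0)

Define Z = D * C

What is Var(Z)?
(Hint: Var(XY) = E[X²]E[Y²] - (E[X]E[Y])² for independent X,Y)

Var(XY) = E[X²]E[Y²] - (E[X]E[Y])²
E[D] = 12, Var(D) = 36
E[C] = 0.29411765, Var(C) = 0.021853943
E[D²] = 36 + 12² = 180
E[C²] = 0.021853943 + 0.29411765² = 0.10835913
Var(Z) = 180*0.10835913 - (12*0.29411765)²
= 19.504644 - 12.456747 = 7.0478966

7.0478966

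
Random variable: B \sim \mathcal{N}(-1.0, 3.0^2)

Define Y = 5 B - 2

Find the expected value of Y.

For Y = 5B - 2:
E[Y] = 5 * E[B] - 2
E[B] = -1.0 = -1
E[Y] = 5 * (-1) - 2 = -7

-7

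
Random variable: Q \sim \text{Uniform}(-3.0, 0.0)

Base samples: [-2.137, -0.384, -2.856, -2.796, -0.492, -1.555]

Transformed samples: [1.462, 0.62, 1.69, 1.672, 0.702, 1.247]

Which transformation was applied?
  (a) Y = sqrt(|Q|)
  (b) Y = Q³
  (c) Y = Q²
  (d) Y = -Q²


Checking option (a) Y = sqrt(|Q|):
  Q = -2.137 -> Y = 1.462 ✓
  Q = -0.384 -> Y = 0.62 ✓
  Q = -2.856 -> Y = 1.69 ✓
All samples match this transformation.

(a) sqrt(|Q|)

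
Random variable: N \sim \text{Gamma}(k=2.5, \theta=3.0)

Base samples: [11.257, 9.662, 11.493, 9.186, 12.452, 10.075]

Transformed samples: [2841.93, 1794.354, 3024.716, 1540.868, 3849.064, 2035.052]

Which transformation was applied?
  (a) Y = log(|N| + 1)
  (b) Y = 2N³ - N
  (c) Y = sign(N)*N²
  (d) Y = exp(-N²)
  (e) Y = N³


Checking option (b) Y = 2N³ - N:
  N = 11.257 -> Y = 2841.93 ✓
  N = 9.662 -> Y = 1794.354 ✓
  N = 11.493 -> Y = 3024.716 ✓
All samples match this transformation.

(b) 2N³ - N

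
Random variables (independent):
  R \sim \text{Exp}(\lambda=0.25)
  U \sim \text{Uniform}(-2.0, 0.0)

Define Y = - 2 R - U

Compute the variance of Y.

For independent RVs: Var(aX + bY) = a²Var(X) + b²Var(Y)
Var(R) = 16
Var(U) = 0.33333333
Var(Y) = (-2)²*16 + (-1)²*0.33333333
= 4*16 + 1*0.33333333 = 64.333333

64.333333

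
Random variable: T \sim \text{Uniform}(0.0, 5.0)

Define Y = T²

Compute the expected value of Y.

E[T²] = Var(T) + (E[T])² = 2.0833333 + 6.25 = 8.3333333

8.3333333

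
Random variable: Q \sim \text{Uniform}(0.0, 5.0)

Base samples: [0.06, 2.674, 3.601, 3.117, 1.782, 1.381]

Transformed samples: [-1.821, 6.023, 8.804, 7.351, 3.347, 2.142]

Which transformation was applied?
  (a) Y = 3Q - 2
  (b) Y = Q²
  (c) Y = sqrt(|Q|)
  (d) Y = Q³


Checking option (a) Y = 3Q - 2:
  Q = 0.06 -> Y = -1.821 ✓
  Q = 2.674 -> Y = 6.023 ✓
  Q = 3.601 -> Y = 8.804 ✓
All samples match this transformation.

(a) 3Q - 2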